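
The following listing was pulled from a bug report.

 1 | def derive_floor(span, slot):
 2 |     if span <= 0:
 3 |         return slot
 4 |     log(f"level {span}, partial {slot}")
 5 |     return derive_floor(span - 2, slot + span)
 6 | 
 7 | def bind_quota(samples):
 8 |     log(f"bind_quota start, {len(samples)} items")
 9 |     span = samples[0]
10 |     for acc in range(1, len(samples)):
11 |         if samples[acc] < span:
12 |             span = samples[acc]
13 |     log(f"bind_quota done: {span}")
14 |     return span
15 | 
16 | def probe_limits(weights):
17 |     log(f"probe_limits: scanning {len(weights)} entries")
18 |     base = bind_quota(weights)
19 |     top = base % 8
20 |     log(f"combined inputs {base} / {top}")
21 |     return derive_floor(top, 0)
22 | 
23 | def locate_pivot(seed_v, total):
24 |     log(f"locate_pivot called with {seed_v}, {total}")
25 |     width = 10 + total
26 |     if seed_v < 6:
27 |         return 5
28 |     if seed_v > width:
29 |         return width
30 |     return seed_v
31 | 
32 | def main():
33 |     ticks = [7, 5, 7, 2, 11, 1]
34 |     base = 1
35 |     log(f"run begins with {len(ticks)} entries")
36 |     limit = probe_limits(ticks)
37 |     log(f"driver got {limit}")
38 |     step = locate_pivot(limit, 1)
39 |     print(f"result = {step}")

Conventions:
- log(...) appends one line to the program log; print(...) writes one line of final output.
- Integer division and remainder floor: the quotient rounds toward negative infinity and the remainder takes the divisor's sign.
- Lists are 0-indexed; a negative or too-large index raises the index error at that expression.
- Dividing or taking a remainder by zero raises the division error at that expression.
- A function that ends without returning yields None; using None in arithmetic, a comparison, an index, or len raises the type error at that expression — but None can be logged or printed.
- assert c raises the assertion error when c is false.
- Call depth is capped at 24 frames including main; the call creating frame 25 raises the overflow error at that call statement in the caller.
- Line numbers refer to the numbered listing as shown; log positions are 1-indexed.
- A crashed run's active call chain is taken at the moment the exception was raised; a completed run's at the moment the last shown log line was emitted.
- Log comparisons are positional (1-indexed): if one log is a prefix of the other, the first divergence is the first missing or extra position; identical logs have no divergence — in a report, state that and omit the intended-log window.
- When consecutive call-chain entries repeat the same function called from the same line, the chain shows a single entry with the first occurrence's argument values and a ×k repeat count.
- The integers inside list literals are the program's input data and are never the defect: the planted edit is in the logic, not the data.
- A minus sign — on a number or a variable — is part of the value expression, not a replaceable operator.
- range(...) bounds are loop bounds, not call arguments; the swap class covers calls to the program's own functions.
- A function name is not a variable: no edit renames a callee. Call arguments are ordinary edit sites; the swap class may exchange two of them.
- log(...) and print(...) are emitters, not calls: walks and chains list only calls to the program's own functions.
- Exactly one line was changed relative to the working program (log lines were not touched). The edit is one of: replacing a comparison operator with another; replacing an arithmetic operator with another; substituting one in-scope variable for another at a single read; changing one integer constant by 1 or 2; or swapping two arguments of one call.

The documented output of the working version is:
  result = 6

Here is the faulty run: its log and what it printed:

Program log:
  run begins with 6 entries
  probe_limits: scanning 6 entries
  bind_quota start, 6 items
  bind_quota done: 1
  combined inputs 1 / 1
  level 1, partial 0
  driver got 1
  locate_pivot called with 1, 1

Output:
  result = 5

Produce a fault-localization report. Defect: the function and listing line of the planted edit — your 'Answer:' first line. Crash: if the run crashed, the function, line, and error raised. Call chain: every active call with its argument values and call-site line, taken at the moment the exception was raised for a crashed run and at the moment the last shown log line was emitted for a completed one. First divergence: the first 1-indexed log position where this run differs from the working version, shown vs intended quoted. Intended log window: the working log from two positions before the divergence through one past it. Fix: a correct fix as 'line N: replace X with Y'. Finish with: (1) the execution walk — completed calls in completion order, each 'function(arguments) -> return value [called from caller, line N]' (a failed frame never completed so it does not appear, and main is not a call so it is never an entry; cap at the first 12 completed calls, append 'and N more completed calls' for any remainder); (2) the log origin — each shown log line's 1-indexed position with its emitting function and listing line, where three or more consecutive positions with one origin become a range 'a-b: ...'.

Answer: the defect is in locate_pivot at line 27.
Key fact: No log line changed; the fault shows up purely in the output.
Call chain: main -> locate_pivot(1, 1) (called at line 38).
First divergence: there is none — every log position agrees.
Execution walk:
  bind_quota([7, 5, 7, 2, 11, 1]) -> 1  [called from probe_limits, line 18]
  derive_floor(-1, 1) -> 1  [called from derive_floor, line 5]
  derive_floor(1, 0) -> 1  [called from probe_limits, line 21]
  probe_limits([7, 5, 7, 2, 11, 1]) -> 1  [called from main, line 36]
  locate_pivot(1, 1) -> 5  [called from main, line 38]
Log line origins:
  1: emitted by main (line 35)
  2: emitted by probe_limits (line 17)
  3: emitted by bind_quota (line 8)
  4: emitted by bind_quota (line 13)
  5: emitted by probe_limits (line 20)
  6: emitted by derive_floor (line 4)
  7: emitted by main (line 37)
  8: emitted by locate_pivot (line 24)
A correct fix: line 27: replace `5` with `6`.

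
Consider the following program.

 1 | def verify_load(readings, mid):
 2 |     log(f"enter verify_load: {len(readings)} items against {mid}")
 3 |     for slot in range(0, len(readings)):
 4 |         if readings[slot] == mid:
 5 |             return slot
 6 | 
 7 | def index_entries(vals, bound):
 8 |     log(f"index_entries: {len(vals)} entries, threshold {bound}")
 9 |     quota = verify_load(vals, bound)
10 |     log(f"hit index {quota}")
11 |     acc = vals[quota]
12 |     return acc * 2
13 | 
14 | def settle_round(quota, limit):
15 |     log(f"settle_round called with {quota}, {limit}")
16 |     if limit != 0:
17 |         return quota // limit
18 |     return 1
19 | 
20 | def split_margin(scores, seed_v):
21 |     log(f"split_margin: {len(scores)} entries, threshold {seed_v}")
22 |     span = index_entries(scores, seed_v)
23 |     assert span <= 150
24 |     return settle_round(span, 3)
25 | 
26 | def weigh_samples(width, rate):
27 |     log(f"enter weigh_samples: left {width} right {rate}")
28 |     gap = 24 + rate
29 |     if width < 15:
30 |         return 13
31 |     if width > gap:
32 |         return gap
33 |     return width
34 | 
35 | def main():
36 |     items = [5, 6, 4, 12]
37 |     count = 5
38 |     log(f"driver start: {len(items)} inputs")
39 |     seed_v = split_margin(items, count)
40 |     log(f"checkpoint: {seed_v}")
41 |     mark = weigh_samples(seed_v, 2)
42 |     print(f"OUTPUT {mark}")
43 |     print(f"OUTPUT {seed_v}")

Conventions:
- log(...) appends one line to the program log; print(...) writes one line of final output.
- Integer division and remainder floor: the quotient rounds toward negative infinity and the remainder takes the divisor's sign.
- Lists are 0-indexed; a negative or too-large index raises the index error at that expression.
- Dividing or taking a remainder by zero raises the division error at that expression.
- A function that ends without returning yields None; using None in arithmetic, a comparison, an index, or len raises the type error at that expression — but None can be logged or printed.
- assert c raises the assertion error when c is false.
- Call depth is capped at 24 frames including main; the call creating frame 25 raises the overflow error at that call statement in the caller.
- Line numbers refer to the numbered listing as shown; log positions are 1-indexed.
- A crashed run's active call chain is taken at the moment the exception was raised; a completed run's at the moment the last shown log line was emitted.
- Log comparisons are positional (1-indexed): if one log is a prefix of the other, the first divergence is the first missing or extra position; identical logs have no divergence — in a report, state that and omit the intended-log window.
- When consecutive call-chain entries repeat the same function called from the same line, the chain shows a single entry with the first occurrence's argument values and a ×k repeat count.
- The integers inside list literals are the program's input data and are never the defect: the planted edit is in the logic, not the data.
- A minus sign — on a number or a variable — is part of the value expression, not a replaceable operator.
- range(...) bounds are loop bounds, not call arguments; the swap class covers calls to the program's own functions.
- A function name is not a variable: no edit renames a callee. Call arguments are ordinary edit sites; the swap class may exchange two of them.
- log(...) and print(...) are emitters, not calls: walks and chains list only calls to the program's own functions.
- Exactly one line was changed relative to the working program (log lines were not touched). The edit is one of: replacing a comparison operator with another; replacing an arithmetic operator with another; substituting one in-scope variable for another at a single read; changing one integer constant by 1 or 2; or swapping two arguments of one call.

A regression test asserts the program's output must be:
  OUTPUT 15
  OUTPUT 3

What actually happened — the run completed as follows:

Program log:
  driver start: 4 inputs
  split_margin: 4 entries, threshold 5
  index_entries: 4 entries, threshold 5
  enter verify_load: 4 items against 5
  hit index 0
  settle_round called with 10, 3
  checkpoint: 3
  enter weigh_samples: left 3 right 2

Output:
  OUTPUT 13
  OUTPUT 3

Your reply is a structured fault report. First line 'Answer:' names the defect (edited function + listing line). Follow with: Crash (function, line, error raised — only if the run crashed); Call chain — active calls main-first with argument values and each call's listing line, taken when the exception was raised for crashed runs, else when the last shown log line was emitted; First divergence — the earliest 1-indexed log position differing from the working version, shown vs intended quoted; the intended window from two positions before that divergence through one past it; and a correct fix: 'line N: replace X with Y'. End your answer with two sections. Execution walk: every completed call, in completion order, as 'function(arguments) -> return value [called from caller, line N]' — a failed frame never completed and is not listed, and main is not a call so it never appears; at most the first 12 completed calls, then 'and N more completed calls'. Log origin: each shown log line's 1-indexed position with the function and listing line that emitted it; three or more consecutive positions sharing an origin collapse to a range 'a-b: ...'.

Answer: the defect is in weigh_samples at line 30.
Key observation: Every logged value matches the working version; the printed result is what differs.
Call chain: main -> weigh_samples(3, 2) (called at line 41).
First divergence: none — the logs agree in full.
Execution walk:
  verify_load([5, 6, 4, 12], 5) -> 0  [called from index_entries, line 9]
  index_entries([5, 6, 4, 12], 5) -> 10  [called from split_margin, line 22]
  settle_round(10, 3) -> 3  [called from split_margin, line 24]
  split_margin([5, 6, 4, 12], 5) -> 3  [called from main, line 39]
  weigh_samples(3, 2) -> 13  [called from main, line 41]
Log origins:
  1: emitted by main (line 38)
  2: emitted by split_margin (line 21)
  3: emitted by index_entries (line 8)
  4: emitted by verify_load (line 2)
  5: emitted by index_entries (line 10)
  6: emitted by settle_round (line 15)
  7: emitted by main (line 40)
  8: emitted by weigh_samples (line 27)
A correct fix: line 30: replace `13` with `15`.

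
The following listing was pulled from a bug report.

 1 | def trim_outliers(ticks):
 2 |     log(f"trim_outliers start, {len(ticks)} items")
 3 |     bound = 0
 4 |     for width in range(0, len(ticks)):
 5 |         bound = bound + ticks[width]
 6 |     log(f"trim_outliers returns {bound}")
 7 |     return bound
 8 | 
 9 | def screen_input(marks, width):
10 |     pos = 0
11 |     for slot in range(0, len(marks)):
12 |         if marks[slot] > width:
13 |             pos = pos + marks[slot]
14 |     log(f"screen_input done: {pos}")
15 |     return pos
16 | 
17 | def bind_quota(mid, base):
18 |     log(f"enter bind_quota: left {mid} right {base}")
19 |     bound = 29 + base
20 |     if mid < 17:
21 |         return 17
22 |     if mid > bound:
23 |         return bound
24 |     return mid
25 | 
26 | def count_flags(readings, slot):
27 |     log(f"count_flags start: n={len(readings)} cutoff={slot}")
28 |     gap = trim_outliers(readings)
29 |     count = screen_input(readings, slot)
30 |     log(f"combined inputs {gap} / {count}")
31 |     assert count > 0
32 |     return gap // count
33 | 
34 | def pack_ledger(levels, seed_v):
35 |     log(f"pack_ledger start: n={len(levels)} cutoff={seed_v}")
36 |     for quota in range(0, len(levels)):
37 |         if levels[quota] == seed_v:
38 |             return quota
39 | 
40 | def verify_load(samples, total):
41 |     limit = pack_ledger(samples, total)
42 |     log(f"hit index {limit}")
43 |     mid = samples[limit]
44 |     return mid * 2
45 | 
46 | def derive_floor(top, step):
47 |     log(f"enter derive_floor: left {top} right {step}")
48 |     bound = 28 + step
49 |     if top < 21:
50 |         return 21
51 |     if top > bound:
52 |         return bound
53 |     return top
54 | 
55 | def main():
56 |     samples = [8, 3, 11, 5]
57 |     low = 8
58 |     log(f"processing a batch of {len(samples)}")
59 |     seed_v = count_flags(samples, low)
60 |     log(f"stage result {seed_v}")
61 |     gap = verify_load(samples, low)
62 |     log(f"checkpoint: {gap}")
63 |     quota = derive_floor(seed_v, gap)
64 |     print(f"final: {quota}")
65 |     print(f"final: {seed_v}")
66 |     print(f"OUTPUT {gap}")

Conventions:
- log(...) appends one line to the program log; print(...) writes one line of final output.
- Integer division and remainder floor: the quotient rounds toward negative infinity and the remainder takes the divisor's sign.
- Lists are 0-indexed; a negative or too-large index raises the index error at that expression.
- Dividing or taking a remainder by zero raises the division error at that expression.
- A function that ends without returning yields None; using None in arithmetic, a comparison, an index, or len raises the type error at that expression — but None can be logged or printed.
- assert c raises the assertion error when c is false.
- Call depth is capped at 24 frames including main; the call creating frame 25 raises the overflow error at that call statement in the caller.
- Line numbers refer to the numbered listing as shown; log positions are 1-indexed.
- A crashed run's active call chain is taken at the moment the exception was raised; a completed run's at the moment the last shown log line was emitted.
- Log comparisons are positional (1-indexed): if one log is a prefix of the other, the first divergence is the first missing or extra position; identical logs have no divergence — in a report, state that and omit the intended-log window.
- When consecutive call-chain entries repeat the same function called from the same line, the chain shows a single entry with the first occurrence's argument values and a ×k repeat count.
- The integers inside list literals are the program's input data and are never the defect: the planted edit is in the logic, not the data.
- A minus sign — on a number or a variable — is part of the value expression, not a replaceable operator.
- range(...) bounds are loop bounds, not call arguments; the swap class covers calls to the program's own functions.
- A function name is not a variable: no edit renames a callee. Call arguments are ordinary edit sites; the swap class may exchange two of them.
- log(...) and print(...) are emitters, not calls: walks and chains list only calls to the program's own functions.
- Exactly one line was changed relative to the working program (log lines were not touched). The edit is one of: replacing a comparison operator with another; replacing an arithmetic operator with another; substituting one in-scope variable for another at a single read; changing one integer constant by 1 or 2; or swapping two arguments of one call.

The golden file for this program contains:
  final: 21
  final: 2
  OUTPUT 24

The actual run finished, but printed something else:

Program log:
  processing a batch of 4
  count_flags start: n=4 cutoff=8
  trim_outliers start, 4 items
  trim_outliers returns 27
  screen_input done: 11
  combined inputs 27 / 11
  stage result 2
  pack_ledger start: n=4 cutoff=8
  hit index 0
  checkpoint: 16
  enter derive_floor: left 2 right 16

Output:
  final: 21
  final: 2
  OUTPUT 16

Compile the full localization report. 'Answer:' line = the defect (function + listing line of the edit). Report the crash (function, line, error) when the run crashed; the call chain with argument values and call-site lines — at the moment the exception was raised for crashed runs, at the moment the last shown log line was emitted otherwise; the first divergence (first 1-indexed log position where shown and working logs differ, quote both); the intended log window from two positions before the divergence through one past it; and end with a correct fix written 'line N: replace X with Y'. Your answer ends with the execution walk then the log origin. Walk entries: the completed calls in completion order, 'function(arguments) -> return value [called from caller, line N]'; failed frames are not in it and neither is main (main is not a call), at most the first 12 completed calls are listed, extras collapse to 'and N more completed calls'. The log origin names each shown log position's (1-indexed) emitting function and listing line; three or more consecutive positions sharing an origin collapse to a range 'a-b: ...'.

Answer: the defect is in verify_load at line 44.
Key observation: Position 10 is the first bad log line: 'checkpoint: 16' should read 'checkpoint: 24'.
Call chain: main -> derive_floor(2, 16) (called at line 63).
First divergence: at position 10 the run shows 'checkpoint: 16' where the working version logs 'checkpoint: 24'.
Intended log window:
  8: pack_ledger start: n=4 cutoff=8
  9: hit index 0
  10: checkpoint: 24
  11: enter derive_floor: left 2 right 24
Execution walk:
  trim_outliers([8, 3, 11, 5]) -> 27  [called from count_flags, line 28]
  screen_input([8, 3, 11, 5], 8) -> 11  [called from count_flags, line 29]
  count_flags([8, 3, 11, 5], 8) -> 2  [called from main, line 59]
  pack_ledger([8, 3, 11, 5], 8) -> 0  [called from verify_load, line 41]
  verify_load([8, 3, 11, 5], 8) -> 16  [called from main, line 61]
  derive_floor(2, 16) -> 21  [called from main, line 63]
Log origins:
  1: emitted by main (line 58)
  2: emitted by count_flags (line 27)
  3: emitted by trim_outliers (line 2)
  4: emitted by trim_outliers (line 6)
  5: emitted by screen_input (line 14)
  6: emitted by count_flags (line 30)
  7: emitted by main (line 60)
  8: emitted by pack_ledger (line 35)
  9: emitted by verify_load (line 42)
  10: emitted by main (line 62)
  11: emitted by derive_floor (line 47)
A correct fix: line 44: replace `2` with `3`.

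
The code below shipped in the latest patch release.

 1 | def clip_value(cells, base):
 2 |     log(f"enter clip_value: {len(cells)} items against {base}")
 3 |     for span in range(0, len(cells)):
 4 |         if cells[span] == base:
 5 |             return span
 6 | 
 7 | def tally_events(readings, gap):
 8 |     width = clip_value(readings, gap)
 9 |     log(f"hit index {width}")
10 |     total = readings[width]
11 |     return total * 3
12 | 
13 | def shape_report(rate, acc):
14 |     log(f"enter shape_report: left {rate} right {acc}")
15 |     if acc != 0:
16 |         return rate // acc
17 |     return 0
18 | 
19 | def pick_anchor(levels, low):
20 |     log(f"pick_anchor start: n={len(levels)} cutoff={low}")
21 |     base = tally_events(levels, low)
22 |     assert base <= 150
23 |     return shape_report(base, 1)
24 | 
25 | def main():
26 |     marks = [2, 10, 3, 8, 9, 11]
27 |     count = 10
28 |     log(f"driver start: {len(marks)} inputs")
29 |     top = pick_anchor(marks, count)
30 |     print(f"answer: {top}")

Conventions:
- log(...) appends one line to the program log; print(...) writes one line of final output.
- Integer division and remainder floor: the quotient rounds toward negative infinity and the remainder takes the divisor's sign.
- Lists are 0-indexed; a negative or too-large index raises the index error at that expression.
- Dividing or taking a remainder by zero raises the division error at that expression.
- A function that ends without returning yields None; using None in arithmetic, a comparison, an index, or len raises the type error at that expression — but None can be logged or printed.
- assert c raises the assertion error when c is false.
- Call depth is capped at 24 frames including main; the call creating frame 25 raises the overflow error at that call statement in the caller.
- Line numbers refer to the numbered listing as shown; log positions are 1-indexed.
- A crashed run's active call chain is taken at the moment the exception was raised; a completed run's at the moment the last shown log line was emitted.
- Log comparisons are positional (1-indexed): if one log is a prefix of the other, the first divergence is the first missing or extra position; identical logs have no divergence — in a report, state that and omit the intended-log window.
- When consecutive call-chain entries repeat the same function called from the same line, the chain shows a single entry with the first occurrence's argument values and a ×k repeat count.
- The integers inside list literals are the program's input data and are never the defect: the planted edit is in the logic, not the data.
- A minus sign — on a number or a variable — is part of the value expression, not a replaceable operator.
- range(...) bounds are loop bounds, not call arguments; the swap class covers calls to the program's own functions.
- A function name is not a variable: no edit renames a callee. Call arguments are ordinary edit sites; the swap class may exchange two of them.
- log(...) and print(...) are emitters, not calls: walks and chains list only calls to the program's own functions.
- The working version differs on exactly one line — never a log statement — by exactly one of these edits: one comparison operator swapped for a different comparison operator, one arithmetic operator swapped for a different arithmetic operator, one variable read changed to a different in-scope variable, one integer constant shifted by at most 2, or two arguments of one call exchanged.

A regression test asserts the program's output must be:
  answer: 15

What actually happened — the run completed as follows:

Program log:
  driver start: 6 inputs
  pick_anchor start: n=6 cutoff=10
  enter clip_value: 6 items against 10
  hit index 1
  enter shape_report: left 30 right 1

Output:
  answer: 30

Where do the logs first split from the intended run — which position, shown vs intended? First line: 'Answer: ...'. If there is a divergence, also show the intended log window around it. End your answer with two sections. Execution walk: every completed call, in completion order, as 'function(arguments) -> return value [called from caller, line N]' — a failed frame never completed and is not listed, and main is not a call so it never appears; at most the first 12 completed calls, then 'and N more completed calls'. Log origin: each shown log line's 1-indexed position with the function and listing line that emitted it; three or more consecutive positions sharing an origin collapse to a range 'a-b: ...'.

Answer: position 5; shown 'enter shape_report: left 30 right 1' vs intended 'enter shape_report: left 30 right 2'.
Intended log window:
  3: enter clip_value: 6 items against 10
  4: hit index 1
  5: enter shape_report: left 30 right 2
Execution walk:
  clip_value([2, 10, 3, 8, 9, 11], 10) -> 1  [called from tally_events, line 8]
  tally_events([2, 10, 3, 8, 9, 11], 10) -> 30  [called from pick_anchor, line 21]
  shape_report(30, 1) -> 30  [called from pick_anchor, line 23]
  pick_anchor([2, 10, 3, 8, 9, 11], 10) -> 30  [called from main, line 29]
Origin of each log line:
  1 — main, line 28
  2 — pick_anchor, line 20
  3 — clip_value, line 2
  4 — tally_events, line 9
  5 — shape_report, line 14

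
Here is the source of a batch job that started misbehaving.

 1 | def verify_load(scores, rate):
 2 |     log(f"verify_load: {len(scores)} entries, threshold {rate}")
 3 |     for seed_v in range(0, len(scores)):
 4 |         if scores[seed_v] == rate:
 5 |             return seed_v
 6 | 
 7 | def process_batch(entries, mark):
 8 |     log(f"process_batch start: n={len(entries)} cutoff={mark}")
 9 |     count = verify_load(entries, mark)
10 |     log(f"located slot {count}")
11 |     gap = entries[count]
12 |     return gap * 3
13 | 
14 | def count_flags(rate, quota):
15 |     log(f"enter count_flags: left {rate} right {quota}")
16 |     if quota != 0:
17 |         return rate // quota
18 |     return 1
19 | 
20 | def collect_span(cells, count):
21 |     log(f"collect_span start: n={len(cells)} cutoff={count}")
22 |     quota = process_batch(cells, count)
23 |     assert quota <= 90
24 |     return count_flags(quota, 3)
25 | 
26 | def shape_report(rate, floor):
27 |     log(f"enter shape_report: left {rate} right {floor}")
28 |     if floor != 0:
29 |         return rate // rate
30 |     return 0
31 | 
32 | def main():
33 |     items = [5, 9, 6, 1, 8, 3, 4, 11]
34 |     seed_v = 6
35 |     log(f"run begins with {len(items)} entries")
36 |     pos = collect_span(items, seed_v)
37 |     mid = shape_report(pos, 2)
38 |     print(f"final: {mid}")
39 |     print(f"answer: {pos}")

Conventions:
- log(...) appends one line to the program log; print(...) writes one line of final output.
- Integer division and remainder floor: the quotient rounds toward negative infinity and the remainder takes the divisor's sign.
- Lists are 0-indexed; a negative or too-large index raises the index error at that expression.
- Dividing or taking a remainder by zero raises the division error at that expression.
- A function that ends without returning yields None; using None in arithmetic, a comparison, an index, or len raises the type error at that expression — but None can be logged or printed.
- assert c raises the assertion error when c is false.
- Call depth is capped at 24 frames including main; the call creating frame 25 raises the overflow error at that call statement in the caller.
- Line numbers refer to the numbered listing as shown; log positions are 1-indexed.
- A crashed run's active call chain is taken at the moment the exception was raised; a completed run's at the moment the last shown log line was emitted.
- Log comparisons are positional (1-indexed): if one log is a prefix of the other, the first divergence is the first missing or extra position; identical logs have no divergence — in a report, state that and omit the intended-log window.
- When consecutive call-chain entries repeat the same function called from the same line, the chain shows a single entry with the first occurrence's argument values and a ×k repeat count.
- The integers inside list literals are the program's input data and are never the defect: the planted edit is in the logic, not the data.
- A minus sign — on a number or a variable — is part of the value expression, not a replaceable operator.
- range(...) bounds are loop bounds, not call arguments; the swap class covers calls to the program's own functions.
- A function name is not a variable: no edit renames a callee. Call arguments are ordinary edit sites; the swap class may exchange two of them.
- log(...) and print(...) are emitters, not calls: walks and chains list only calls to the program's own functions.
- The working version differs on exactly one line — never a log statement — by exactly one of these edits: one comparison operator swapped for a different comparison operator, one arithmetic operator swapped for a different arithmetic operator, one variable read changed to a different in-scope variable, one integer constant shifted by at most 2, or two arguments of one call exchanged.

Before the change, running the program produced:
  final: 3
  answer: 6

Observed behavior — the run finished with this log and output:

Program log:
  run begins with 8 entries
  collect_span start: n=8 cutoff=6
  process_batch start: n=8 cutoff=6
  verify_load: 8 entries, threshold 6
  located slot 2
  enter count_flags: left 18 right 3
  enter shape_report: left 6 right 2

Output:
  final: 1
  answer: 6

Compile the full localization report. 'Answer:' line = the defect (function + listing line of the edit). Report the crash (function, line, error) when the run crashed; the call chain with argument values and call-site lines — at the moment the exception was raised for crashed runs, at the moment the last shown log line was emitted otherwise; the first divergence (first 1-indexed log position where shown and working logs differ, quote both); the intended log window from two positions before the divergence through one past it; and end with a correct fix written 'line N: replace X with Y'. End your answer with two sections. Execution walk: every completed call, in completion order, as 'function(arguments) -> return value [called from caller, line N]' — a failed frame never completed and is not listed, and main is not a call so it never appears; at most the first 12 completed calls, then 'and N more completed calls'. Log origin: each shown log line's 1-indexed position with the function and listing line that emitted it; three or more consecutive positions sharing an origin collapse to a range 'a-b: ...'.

Answer: the defect is in shape_report at line 29.
Core observation: Every logged value matches the working version; the printed result is what differs.
Call chain: main -> shape_report(6, 2) (called at line 37).
First divergence: none — the logs agree in full.
Execution walk:
  verify_load([5, 9, 6, 1, 8, 3, 4, 11], 6) -> 2  [called from process_batch, line 9]
  process_batch([5, 9, 6, 1, 8, 3, 4, 11], 6) -> 18  [called from collect_span, line 22]
  count_flags(18, 3) -> 6  [called from collect_span, line 24]
  collect_span([5, 9, 6, 1, 8, 3, 4, 11], 6) -> 6  [called from main, line 36]
  shape_report(6, 2) -> 1  [called from main, line 37]
Log origin:
  1: emitted by main (line 35)
  2: emitted by collect_span (line 21)
  3: emitted by process_batch (line 8)
  4: emitted by verify_load (line 2)
  5: emitted by process_batch (line 10)
  6: emitted by count_flags (line 15)
  7: emitted by shape_report (line 27)
A correct fix: line 29: replace `rate // rate` with `rate // floor`.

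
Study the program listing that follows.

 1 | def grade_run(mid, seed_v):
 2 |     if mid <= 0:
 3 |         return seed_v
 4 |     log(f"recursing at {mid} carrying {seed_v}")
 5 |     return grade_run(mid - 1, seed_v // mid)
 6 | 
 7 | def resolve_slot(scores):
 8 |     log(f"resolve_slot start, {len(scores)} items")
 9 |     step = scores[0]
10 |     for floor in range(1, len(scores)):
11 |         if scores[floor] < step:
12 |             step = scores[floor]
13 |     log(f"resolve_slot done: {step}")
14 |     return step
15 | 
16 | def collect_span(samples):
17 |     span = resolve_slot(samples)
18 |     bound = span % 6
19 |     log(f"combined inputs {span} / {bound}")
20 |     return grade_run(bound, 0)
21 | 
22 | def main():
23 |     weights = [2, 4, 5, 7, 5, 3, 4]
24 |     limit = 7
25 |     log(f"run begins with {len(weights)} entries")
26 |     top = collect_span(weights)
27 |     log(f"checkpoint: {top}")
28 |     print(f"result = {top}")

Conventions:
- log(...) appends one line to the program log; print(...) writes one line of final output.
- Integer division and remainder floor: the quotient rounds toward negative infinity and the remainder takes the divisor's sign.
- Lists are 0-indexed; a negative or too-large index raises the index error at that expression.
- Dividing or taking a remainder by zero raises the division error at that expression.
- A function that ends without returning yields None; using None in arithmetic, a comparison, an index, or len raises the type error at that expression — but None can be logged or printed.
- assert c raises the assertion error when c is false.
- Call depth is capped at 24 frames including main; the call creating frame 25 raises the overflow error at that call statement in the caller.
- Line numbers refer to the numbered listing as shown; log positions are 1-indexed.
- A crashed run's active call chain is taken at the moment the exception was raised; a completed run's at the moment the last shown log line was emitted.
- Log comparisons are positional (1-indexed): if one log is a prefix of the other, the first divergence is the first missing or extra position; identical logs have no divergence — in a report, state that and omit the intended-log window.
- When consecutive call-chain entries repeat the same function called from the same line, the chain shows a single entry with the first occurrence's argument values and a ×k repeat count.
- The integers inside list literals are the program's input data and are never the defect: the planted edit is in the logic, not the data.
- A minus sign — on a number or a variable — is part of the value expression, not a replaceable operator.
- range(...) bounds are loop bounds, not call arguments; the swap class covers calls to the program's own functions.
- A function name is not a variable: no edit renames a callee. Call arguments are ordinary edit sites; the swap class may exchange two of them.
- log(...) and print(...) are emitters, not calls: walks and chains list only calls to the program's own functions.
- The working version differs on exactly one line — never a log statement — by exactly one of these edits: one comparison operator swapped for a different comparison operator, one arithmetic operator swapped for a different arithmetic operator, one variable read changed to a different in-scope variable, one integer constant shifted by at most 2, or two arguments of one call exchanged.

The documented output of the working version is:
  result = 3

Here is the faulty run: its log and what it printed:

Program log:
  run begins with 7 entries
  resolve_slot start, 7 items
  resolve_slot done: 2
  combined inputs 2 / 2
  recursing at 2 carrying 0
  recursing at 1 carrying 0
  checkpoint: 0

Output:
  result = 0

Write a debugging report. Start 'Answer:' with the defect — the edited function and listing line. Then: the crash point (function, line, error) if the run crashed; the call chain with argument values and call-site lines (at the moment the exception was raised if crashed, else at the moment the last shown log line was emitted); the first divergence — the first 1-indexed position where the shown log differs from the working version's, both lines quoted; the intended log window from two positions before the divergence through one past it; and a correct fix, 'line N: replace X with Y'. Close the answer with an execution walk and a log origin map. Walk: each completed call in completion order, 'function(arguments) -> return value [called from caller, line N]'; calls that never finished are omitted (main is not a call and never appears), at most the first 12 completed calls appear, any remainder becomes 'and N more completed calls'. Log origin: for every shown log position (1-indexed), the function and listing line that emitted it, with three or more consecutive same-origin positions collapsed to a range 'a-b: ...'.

Answer: the defect is in grade_run at line 5.
Key observation: The earliest visible damage is log position 6 — 'recursing at 1 carrying 0' rather than the intended 'recursing at 1 carrying 2'.
Call chain: main.
First divergence: at position 6 the run shows 'recursing at 1 carrying 0' where the working version logs 'recursing at 1 carrying 2'.
Intended log window:
  4: combined inputs 2 / 2
  5: recursing at 2 carrying 0
  6: recursing at 1 carrying 2
  7: checkpoint: 3
Execution walk:
  resolve_slot([2, 4, 5, 7, 5, 3, 4]) -> 2  [called from collect_span, line 17]
  grade_run(0, 0) -> 0  [called from grade_run, line 5]
  grade_run(1, 0) -> 0  [called from grade_run, line 5]
  grade_run(2, 0) -> 0  [called from collect_span, line 20]
  collect_span([2, 4, 5, 7, 5, 3, 4]) -> 0  [called from main, line 26]
Origin of each log line:
  1: emitted by main (line 25)
  2: emitted by resolve_slot (line 8)
  3: emitted by resolve_slot (line 13)
  4: emitted by collect_span (line 19)
  5: emitted by grade_run (line 4)
  6: emitted by grade_run (line 4)
  7: emitted by main (line 27)
A correct fix: line 5: replace `//` with `+`.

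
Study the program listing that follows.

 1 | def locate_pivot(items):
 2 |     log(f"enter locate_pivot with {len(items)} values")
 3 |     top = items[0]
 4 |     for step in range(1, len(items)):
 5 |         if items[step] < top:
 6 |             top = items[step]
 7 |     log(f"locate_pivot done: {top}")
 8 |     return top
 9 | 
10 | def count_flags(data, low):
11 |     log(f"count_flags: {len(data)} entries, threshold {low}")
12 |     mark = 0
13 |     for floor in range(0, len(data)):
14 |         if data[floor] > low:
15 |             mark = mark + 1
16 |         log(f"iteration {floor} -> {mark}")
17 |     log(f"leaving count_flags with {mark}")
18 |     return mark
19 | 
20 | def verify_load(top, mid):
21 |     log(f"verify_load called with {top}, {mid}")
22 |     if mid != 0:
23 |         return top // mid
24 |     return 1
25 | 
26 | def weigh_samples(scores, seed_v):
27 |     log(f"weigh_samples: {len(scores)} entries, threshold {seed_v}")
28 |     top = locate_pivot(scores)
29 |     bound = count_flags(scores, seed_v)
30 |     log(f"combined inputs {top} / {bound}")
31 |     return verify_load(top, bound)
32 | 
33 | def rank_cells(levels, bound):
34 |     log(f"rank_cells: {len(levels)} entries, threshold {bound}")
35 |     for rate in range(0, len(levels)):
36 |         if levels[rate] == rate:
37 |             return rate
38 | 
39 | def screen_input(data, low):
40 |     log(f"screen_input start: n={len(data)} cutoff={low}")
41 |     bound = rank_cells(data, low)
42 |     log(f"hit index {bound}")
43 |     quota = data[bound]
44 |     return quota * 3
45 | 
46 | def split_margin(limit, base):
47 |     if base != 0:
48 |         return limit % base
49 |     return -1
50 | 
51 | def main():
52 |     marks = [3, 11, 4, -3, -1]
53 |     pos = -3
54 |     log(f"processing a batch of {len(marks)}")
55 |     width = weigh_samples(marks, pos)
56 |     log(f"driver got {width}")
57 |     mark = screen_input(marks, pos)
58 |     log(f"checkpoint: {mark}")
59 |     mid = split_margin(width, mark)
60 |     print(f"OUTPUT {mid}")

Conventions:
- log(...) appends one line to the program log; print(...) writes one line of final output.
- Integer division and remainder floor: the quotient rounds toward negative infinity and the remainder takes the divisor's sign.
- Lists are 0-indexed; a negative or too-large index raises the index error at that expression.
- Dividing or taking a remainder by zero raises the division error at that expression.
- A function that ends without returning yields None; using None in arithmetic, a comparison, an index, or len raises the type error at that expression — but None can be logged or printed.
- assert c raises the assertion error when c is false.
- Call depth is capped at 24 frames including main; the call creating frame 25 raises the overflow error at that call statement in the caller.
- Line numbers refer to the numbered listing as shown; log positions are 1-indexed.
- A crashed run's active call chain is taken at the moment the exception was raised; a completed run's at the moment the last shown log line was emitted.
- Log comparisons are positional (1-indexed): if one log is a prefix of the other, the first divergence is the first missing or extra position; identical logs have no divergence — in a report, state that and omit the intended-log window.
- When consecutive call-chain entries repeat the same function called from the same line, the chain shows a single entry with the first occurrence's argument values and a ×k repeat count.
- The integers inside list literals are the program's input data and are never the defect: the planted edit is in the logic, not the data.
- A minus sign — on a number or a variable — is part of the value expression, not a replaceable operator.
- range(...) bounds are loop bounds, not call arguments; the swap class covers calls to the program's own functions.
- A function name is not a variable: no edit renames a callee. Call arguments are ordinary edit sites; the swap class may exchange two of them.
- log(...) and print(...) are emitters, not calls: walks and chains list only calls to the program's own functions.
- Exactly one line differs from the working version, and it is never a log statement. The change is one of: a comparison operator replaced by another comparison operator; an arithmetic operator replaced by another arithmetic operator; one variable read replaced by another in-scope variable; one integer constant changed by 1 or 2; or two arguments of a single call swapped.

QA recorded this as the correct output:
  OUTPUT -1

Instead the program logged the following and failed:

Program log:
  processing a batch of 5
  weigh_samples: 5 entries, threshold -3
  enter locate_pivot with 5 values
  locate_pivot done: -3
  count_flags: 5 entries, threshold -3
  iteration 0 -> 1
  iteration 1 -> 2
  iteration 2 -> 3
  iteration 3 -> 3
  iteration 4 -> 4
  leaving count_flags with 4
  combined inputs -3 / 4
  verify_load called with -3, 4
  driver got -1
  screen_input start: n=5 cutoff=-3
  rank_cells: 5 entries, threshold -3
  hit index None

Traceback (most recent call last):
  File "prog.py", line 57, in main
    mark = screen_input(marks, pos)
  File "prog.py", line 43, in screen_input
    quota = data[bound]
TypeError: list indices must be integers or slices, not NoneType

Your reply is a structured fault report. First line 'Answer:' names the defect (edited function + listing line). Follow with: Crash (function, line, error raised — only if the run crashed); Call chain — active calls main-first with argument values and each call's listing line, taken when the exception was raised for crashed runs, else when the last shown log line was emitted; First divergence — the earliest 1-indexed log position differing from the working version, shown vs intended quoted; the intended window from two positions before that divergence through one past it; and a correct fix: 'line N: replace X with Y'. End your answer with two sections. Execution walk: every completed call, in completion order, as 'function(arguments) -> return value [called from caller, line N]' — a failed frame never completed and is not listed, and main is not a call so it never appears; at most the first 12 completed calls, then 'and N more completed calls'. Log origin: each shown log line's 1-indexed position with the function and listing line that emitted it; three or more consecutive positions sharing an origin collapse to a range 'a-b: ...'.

Answer: the defect is in rank_cells at line 36.
Core observation: Everything matches until log position 17, which reads 'hit index None' in place of 'hit index 3'.
Crash: screen_input, line 43, TypeError.
Call chain: main -> screen_input([3, 11, 4, -3, -1], -3) (called at line 57).
First divergence: at position 17 the run shows 'hit index None' where the working version logs 'hit index 3'.
Intended log window:
  15: screen_input start: n=5 cutoff=-3
  16: rank_cells: 5 entries, threshold -3
  17: hit index 3
  18: checkpoint: -9
Execution walk:
  locate_pivot([3, 11, 4, -3, -1]) -> -3  [called from weigh_samples, line 28]
  count_flags([3, 11, 4, -3, -1], -3) -> 4  [called from weigh_samples, line 29]
  verify_load(-3, 4) -> -1  [called from weigh_samples, line 31]
  weigh_samples([3, 11, 4, -3, -1], -3) -> -1  [called from main, line 55]
  rank_cells([3, 11, 4, -3, -1], -3) -> None  [called from screen_input, line 41]
Log origin:
  1 — main, line 54
  2 — weigh_samples, line 27
  3 — locate_pivot, line 2
  4 — locate_pivot, line 7
  5 — count_flags, line 11
  6-10 — count_flags, line 16
  11 — count_flags, line 17
  12 — weigh_samples, line 30
  13 — verify_load, line 21
  14 — main, line 56
  15 — screen_input, line 40
  16 — rank_cells, line 34
  17 — screen_input, line 42
A correct fix: line 36: replace `levels[rate] == rate` with `levels[rate] == bound`.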